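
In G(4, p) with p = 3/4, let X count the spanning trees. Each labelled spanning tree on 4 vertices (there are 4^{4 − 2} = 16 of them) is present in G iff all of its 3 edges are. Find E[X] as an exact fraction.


K_4 has 4^{4 − 2} = 16 labelled spanning trees.
For each such spanning tree H, let X_H = 1 if all 3 edges of H are present in G. Then P[X_H = 1] = p^{3} = (3/4)^{3} = 27/64.
Summing the indicators: E[X] = Σ_H E[X_H] = 16 · p^{3} = 16 · 27/64 = 27/4.
Numerically: E[X] ≈ 6.75.

E[X] = 16 · (3/4)^{3} = 27/4 ≈ 6.75.


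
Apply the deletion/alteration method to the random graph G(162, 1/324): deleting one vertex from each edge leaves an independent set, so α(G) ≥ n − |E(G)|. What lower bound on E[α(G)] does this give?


E[|E(G)|] = C(162, 2)·p = 13041 · (1/324) = 161/4.
E[α(G)] ≥ n − E[|E(G)|] = 162 − 161/4 = 487/4.
Numerically: ≈ 121.750.
(This is only a lower bound; the true E[α(G)] may be larger.)

E[α(G)] ≥ 487/4 ≈ 121.750.


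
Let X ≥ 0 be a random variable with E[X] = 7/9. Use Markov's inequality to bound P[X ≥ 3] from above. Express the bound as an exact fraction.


μ = E[X] = 7/9, a = 3.
Markov: P[X ≥ 3] ≤ μ/a = (7/9)/3 = 7/27.
Numerically: ≈ 0.259259.
(Since a = 3 > μ = 0.777778, the bound 7/27 is < 1 and informative.)

P[X ≥ 3] ≤ 7/27 ≈ 0.259259.


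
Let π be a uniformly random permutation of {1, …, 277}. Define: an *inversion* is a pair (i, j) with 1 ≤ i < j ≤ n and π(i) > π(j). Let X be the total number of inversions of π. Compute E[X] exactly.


Write X = Σ X_I over the C(277, 2) = 38226 pairs i < j, with X_I the indicator of one inversion.
There are 38226 indicators.
For each fixed pair i < j, the values π(i) and π(j) are two distinct elements of {1, …, 277} in uniformly random order; by symmetry P[π(i) > π(j)] = 1/2.
By linearity: E[X] = 38226 · (1/2) = C(277, 2) · (1/2) = 38226/2 = 19113 ≈ 19113.0000.

E[X] = 19113 = 19113.0000.


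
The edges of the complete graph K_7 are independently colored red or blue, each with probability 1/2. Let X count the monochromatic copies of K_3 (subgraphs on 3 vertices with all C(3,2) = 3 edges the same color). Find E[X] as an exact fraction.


Let X = Σ_S X_S over the C(7, 3) = 35 subsets S of size 3, where X_S = 1 if the K_3 on S is monochromatic.
For a fixed S, the K_3 on S has C(3, 2) = 3 edges. P[all 3 edges red] = (1/2)^3, and likewise for blue, so P[monochromatic] = 2·(1/2)^3 = 2^{1 − 3} = 1/4.
By linearity of expectation: E[X] = C(7, 3) · 2^{1 − 3} = 35 · 1/4 = 35/4.
Numerically: E[X] ≈ 8.750000.

E[X] = C(7,3)·2^(1−C(3,2)) = 35/4 ≈ 8.750000.


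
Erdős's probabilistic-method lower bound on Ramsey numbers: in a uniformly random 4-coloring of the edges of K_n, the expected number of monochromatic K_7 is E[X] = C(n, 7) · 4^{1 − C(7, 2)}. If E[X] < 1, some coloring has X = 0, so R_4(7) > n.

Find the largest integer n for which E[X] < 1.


We need C(n, 7) · 4^{1 − 21} < 1, i.e. C(n, 7) < 4^{21 − 1} = 1099511627776.
Check values of n near the boundary:
  n = 178: C(178, 7) = 996867063280; 996867063280 < 1099511627776? YES
  n = 179: C(179, 7) = 1037437234460; 1037437234460 < 1099511627776? YES
  n = 180: C(180, 7) = 1079414463600; 1079414463600 < 1099511627776? YES
  n = 181: C(181, 7) = 1122839183400; 1122839183400 < 1099511627776? NO
  n = 182: C(182, 7) = 1167752750736; 1167752750736 < 1099511627776? NO
The largest n with C(n, 7) < 1099511627776 is n = 180 (where E[X] = 67463403975/68719476736 ≈ 0.9817). Hence R_4(7) > 180, i.e. R_4(7) ≥ 181.

Largest n = 180; hence R_4(7) > 180.


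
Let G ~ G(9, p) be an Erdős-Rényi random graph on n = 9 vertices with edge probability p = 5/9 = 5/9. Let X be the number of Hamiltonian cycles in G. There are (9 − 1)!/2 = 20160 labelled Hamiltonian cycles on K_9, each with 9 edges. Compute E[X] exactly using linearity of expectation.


K_9 has (9 − 1)!/2 = 20160 labelled Hamiltonian cycles.
For each such Hamiltonian cycle H, let X_H = 1 if all 9 edges of H are present in G. Then P[X_H = 1] = p^{9} = (5/9)^{9} = 1953125/387420489.
Summing the indicators: E[X] = Σ_H E[X_H] = 20160 · p^{9} = 20160 · 1953125/387420489 = 4375000000/43046721.
Numerically: E[X] ≈ 101.634.

E[X] = 20160 · (5/9)^{9} = 4375000000/43046721 ≈ 101.634.


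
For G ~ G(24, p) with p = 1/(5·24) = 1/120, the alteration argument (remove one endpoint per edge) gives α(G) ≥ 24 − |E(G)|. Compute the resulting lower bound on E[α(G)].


E[|E(G)|] = C(24, 2)·p = 276 · (1/120) = 23/10.
E[α(G)] ≥ n − E[|E(G)|] = 24 − 23/10 = 217/10.
Numerically: ≈ 21.7000.
(This is only a lower bound; the true E[α(G)] may be larger.)

E[α(G)] ≥ 217/10 ≈ 21.7000.


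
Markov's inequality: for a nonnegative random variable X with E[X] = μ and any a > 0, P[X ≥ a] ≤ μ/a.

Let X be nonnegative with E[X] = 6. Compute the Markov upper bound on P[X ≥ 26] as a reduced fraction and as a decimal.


μ = E[X] = 6, a = 26.
Markov: P[X ≥ 26] ≤ μ/a = (6)/26 = 3/13.
Numerically: ≈ 0.231.
(Since a = 26 > μ = 6.000, the bound 3/13 is < 1 and informative.)

P[X ≥ 26] ≤ 3/13 ≈ 0.231.


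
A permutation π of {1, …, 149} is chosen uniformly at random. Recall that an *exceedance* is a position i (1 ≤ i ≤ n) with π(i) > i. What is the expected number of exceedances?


Write X = Σ_{i=1}^{149} X_i, where X_i = 1_{π(i) > i}.
For each fixed i, π(i) is uniform over {1, …, 149} (marginal of a uniform permutation), so P[π(i) > i] = (n − i)/n. Summing: Σ_{i=1}^{149} (n − i)/n = (0 + 1 + … + 148)/149 = 149(149 − 1)/(2·149) = (149 − 1)/2.
Hence E[X] = Σ_{i=1}^{149} (149 − i)/149 = 74 ≈ 74.000000.

E[X] = 74 = 74.000000.


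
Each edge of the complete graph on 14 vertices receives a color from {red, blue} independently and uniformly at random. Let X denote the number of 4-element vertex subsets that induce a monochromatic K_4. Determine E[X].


Let X = Σ_S X_S over the C(14, 4) = 1001 subsets S of size 4, where X_S = 1 if the K_4 on S is monochromatic.
For a fixed S, the K_4 on S has C(4, 2) = 6 edges. P[all 6 edges red] = (1/2)^6, and likewise for blue, so P[monochromatic] = 2·(1/2)^6 = 2^{1 − 6} = 1/32.
By linearity: E[X] = C(14, 4) · 2^{1 − 6} = 1001 · 1/32 = 1001/32.
Numerically: E[X] ≈ 31.281250.

E[X] = C(14,4)·2^(1−C(4,2)) = 1001/32 ≈ 31.281250.


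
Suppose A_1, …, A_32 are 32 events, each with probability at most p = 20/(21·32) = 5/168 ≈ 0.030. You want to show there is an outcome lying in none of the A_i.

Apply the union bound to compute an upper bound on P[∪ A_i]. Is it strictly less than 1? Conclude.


Union bound: P[∪_{i=1}^{32} A_i] ≤ Σ_i P[A_i] ≤ 32·p = 32·(5/168) = 20/21.
Numerically: 20/21 ≈ 0.952.
Is 20/21 < 1? YES.
Since P[∪ A_i] ≤ 20/21 < 1, the complement has P[∩ A_i^c] ≥ 1 − 20/21 = 1/21 > 0, so some outcome avoids every A_i.

32·p = 20/21 ≈ 0.952; existence CERTIFIED by the union bound.


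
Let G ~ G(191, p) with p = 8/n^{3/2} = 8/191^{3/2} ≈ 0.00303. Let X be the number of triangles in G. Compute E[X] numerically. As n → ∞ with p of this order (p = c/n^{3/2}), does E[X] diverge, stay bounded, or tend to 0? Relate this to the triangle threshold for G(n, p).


Number of potential triangles: C(191, 3) = 1143135.
Each occurs with probability p³ ≈ (0.00303)³ ≈ 2.78368e-08.
By linearity: E[X] = C(191, 3)·p³ ≈ 1143135 · 2.78368e-08 ≈ 0.032.
Since α = 3/2 > 1, p = c/n^{3/2} = o(1/n) is below the triangle threshold p ~ 1/n. Asymptotically E[X] ~ (c³/6)·n^{3(1−α)} = (8³/6)·n^{-1.5} → 0, so by Markov's inequality G has no triangles w.h.p.

E[X] ≈ 0.032; in regime p = Θ(1/n^{3/2}) E[X] tends to 0 (below the triangle threshold p ~ 1/n).


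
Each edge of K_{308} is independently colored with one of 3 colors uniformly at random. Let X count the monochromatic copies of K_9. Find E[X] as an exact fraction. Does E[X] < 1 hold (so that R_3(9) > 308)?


E[X] = C(308, 9) · 3^{1 − 36} = 61088326838816200 · 3^{−35} = 61088326838816200/50031545098999707.
As a reduced fraction: E[X] = 61088326838816200/50031545098999707 ≈ 1.22100.
Is E[X] < 1? NO.
Since E[X] ≥ 1, the first-moment bound is inconclusive at n = 308; it does NOT by itself certify R_3(9) > 308.

E[X] = 61088326838816200/50031545098999707 ≈ 1.22100; E[X] ≥ 1; first-moment method inconclusive here.


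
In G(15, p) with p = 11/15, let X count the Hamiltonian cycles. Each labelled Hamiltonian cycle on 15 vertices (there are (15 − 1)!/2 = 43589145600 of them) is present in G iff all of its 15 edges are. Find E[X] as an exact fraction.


K_15 has (15 − 1)!/2 = 43589145600 labelled Hamiltonian cycles.
For each such Hamiltonian cycle H, let X_H = 1 if all 15 edges of H are present in G. Then P[X_H = 1] = p^{15} = (11/15)^{15} = 4177248169415651/437893890380859375.
By linearity: E[X] = Σ_H E[X_H] = 43589145600 · p^{15} = 43589145600 · 4177248169415651/437893890380859375 = 29972457393249757754368/72081298828125.
Numerically: E[X] ≈ 4.16e+08.

E[X] = 43589145600 · (11/15)^{15} = 29972457393249757754368/72081298828125 ≈ 4.16e+08.


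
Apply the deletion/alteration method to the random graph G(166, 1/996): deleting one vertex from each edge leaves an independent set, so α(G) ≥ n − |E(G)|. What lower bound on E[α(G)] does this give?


E[|E(G)|] = C(166, 2)·p = 13695 · (1/996) = 55/4.
E[α(G)] ≥ n − E[|E(G)|] = 166 − 55/4 = 609/4.
Numerically: ≈ 152.250.
(This is only a lower bound; the true E[α(G)] may be larger.)

E[α(G)] ≥ 609/4 ≈ 152.250.


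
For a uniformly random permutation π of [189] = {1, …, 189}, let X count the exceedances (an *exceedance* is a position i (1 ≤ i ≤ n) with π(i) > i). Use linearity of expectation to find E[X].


Write X = Σ_{i=1}^{189} X_i, where X_i = 1_{π(i) > i}.
For each fixed i, π(i) is uniform over {1, …, 189} (marginal of a uniform permutation), so P[π(i) > i] = (n − i)/n. Summing: Σ_{i=1}^{189} (n − i)/n = (0 + 1 + … + 188)/189 = 189(189 − 1)/(2·189) = (189 − 1)/2.
Hence E[X] = Σ_{i=1}^{189} (189 − i)/189 = 94 ≈ 94.000.

E[X] = 94 = 94.000.


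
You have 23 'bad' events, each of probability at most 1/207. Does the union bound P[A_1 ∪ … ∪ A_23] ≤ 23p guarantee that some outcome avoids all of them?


Union bound: P[∪_{i=1}^{23} A_i] ≤ Σ_i P[A_i] ≤ 23·p = 23·(1/207) = 1/9.
Numerically: 1/9 ≈ 0.1111.
Is 1/9 < 1? YES.
Since P[∪ A_i] ≤ 1/9 < 1, the complement has P[∩ A_i^c] ≥ 1 − 1/9 = 8/9 > 0, so some outcome avoids every A_i.

23·p = 1/9 ≈ 0.1111; existence CERTIFIED by the union bound.


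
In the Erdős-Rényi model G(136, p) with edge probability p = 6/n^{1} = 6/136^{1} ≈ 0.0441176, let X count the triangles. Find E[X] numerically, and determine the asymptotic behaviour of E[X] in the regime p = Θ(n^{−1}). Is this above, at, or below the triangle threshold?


Number of potential triangles: C(136, 3) = 410040.
Each occurs with probability p³ ≈ (0.0441176)³ ≈ 8.58691227e-05.
By linearity: E[X] = C(136, 3)·p³ ≈ 410040 · 8.58691227e-05 ≈ 35.209775.
Here α = 1, so p = 6/n is exactly at the triangle threshold p ~ 1/n. Asymptotically E[X] → c³/6 = 6³/6 = 36 ≈ 36.000000, a bounded constant. In this regime the triangle count is asymptotically Poisson(c³/6).

E[X] ≈ 35.209775; in regime p = Θ(1/n^{1}) E[X] stays bounded (at the triangle threshold p ~ 1/n).


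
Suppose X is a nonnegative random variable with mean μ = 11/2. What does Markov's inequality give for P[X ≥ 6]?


μ = E[X] = 11/2, a = 6.
Markov: P[X ≥ 6] ≤ μ/a = (11/2)/6 = 11/12.
Numerically: ≈ 0.91667.
(Since a = 6 > μ = 5.50000, the bound 11/12 is < 1 and informative.)

P[X ≥ 6] ≤ 11/12 ≈ 0.91667.


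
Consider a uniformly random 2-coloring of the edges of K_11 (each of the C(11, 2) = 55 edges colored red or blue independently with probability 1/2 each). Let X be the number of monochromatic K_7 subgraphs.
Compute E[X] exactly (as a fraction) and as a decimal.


Let X = Σ_S X_S over the C(11, 7) = 330 subsets S of size 7, where X_S = 1 if the K_7 on S is monochromatic.
For a fixed S, the K_7 on S has C(7, 2) = 21 edges. P[all 21 edges red] = (1/2)^21, and likewise for blue, so P[monochromatic] = 2·(1/2)^21 = 2^{1 − 21} = 1/1048576.
By linearity of expectation: E[X] = C(11, 7) · 2^{1 − 21} = 330 · 1/1048576 = 165/524288.
Numerically: E[X] ≈ 0.0003.

E[X] = C(11,7)·2^(1−C(7,2)) = 165/524288 ≈ 0.0003.


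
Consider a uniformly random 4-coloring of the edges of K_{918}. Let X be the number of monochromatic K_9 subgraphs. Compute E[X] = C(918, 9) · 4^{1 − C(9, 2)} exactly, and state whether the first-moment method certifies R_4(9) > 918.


E[X] = C(918, 9) · 4^{1 − 36} = 1226696518272037432620 · 4^{−35} = 1226696518272037432620/1180591620717411303424.
As a reduced fraction: E[X] = 306674129568009358155/295147905179352825856 ≈ 1.039052.
Is E[X] < 1? NO.
Since E[X] ≥ 1, the first-moment bound is inconclusive at n = 918; it does NOT by itself certify R_4(9) > 918.

E[X] = 306674129568009358155/295147905179352825856 ≈ 1.039052; E[X] ≥ 1; first-moment method inconclusive here.


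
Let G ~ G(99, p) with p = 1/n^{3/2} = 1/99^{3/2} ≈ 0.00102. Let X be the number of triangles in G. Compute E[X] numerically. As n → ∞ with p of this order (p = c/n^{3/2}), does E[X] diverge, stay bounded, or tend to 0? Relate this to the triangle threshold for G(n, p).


Number of potential triangles: C(99, 3) = 156849.
Each occurs with probability p³ ≈ (0.00102)³ ≈ 1.04626e-09.
By linearity: E[X] = C(99, 3)·p³ ≈ 156849 · 1.04626e-09 ≈ 0.000.
Since α = 3/2 > 1, p = c/n^{3/2} = o(1/n) is below the triangle threshold p ~ 1/n. Asymptotically E[X] ~ (c³/6)·n^{3(1−α)} = (1³/6)·n^{-1.5} → 0, so by Markov's inequality G has no triangles w.h.p.

E[X] ≈ 0.000; in regime p = Θ(1/n^{3/2}) E[X] tends to 0 (below the triangle threshold p ~ 1/n).


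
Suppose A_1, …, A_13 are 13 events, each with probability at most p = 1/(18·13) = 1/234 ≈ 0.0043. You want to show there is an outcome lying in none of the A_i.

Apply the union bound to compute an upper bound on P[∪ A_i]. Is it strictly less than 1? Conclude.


Union bound: P[∪_{i=1}^{13} A_i] ≤ Σ_i P[A_i] ≤ 13·p = 13·(1/234) = 1/18.
Numerically: 1/18 ≈ 0.0556.
Is 1/18 < 1? YES.
Since P[∪ A_i] ≤ 1/18 < 1, the complement has P[∩ A_i^c] ≥ 1 − 1/18 = 17/18 > 0, so some outcome avoids every A_i.

13·p = 1/18 ≈ 0.0556; existence CERTIFIED by the union bound.


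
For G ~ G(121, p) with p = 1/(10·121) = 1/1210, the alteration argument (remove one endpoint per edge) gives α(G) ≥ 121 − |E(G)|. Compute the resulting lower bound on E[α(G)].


E[|E(G)|] = C(121, 2)·p = 7260 · (1/1210) = 6.
E[α(G)] ≥ n − E[|E(G)|] = 121 − 6 = 115.
Numerically: ≈ 115.0000.
(This is only a lower bound; the true E[α(G)] may be larger.)

E[α(G)] ≥ 115 ≈ 115.0000.


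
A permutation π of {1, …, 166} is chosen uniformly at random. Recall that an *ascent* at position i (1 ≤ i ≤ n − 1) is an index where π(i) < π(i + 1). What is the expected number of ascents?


Write X = Σ X_I over i = 1, …, 165, with X_I the indicator of one ascent.
There are 165 indicators.
For each fixed i, the pair (π(i), π(i+1)) is a uniformly random ordered pair of distinct values from {1, …, 166}; by symmetry P[π(i) < π(i+1)] = 1/2.
By linearity: E[X] = 165 · (1/2) = (166 − 1) · (1/2) = 165/2 ≈ 82.5000.

E[X] = 165/2 = 82.5000.


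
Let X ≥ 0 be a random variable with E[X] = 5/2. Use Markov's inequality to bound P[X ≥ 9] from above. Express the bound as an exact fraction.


μ = E[X] = 5/2, a = 9.
Markov: P[X ≥ 9] ≤ μ/a = (5/2)/9 = 5/18.
Numerically: ≈ 0.27778.
(Since a = 9 > μ = 2.50000, the bound 5/18 is < 1 and informative.)

P[X ≥ 9] ≤ 5/18 ≈ 0.27778.


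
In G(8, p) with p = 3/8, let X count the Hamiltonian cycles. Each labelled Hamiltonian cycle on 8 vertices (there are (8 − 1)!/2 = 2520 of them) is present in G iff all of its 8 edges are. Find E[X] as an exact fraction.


K_8 has (8 − 1)!/2 = 2520 labelled Hamiltonian cycles.
For each such Hamiltonian cycle H, let X_H = 1 if all 8 edges of H are present in G. Then P[X_H = 1] = p^{8} = (3/8)^{8} = 6561/16777216.
Summing the indicators: E[X] = Σ_H E[X_H] = 2520 · p^{8} = 2520 · 6561/16777216 = 2066715/2097152.
Numerically: E[X] ≈ 0.985487.

E[X] = 2520 · (3/8)^{8} = 2066715/2097152 ≈ 0.985487.


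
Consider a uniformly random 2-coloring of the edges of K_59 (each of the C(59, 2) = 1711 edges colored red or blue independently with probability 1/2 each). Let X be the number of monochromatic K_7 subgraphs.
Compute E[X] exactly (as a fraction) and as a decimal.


Let X = Σ_S X_S over the C(59, 7) = 341149446 subsets S of size 7, where X_S = 1 if the K_7 on S is monochromatic.
For a fixed S, the K_7 on S has C(7, 2) = 21 edges. P[all 21 edges red] = (1/2)^21, and likewise for blue, so P[monochromatic] = 2·(1/2)^21 = 2^{1 − 21} = 1/1048576.
By linearity of expectation: E[X] = C(59, 7) · 2^{1 − 21} = 341149446 · 1/1048576 = 170574723/524288.
Numerically: E[X] ≈ 325.3455.

E[X] = C(59,7)·2^(1−C(7,2)) = 170574723/524288 ≈ 325.3455.


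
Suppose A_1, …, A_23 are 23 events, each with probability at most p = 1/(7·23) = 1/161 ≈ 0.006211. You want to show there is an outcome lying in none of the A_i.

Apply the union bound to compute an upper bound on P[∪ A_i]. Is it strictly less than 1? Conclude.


Union bound: P[∪_{i=1}^{23} A_i] ≤ Σ_i P[A_i] ≤ 23·p = 23·(1/161) = 1/7.
Numerically: 1/7 ≈ 0.142857.
Is 1/7 < 1? YES.
Since P[∪ A_i] ≤ 1/7 < 1, the complement has P[∩ A_i^c] ≥ 1 − 1/7 = 6/7 > 0, so some outcome avoids every A_i.

23·p = 1/7 ≈ 0.142857; existence CERTIFIED by the union bound.


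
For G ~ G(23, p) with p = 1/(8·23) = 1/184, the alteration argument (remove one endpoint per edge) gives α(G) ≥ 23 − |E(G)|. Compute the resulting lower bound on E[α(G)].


E[|E(G)|] = C(23, 2)·p = 253 · (1/184) = 11/8.
E[α(G)] ≥ n − E[|E(G)|] = 23 − 11/8 = 173/8.
Numerically: ≈ 21.625.
(This is only a lower bound; the true E[α(G)] may be larger.)

E[α(G)] ≥ 173/8 ≈ 21.625.


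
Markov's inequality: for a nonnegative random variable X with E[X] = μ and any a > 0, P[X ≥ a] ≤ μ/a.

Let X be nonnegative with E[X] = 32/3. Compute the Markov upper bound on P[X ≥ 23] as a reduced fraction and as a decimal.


μ = E[X] = 32/3, a = 23.
Markov: P[X ≥ 23] ≤ μ/a = (32/3)/23 = 32/69.
Numerically: ≈ 0.46377.
(Since a = 23 > μ = 10.66667, the bound 32/69 is < 1 and informative.)

P[X ≥ 23] ≤ 32/69 ≈ 0.46377.


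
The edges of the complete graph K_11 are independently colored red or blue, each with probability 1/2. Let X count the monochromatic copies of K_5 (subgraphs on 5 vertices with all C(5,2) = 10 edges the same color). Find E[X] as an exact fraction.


Let X = Σ_S X_S over the C(11, 5) = 462 subsets S of size 5, where X_S = 1 if the K_5 on S is monochromatic.
For a fixed S, the K_5 on S has C(5, 2) = 10 edges. P[all 10 edges red] = (1/2)^10, and likewise for blue, so P[monochromatic] = 2·(1/2)^10 = 2^{1 − 10} = 1/512.
By linearity: E[X] = C(11, 5) · 2^{1 − 10} = 462 · 1/512 = 231/256.
Numerically: E[X] ≈ 0.90234.

E[X] = C(11,5)·2^(1−C(5,2)) = 231/256 ≈ 0.90234.


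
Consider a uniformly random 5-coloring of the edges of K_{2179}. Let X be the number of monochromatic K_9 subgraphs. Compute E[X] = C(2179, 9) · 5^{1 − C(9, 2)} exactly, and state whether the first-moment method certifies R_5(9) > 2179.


E[X] = C(2179, 9) · 5^{1 − 36} = 3001701930880099538508560 · 5^{−35} = 3001701930880099538508560/2910383045673370361328125.
As a reduced fraction: E[X] = 600340386176019907701712/582076609134674072265625 ≈ 1.0314.
Is E[X] < 1? NO.
Since E[X] ≥ 1, the first-moment bound is inconclusive at n = 2179; it does NOT by itself certify R_5(9) > 2179.

E[X] = 600340386176019907701712/582076609134674072265625 ≈ 1.0314; E[X] ≥ 1; first-moment method inconclusive here.


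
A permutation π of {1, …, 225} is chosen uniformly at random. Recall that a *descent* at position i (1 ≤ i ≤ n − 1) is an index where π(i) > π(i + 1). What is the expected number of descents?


Write X = Σ X_I over i = 1, …, 224, with X_I the indicator of one descent.
There are 224 indicators.
For each fixed i, the pair (π(i), π(i+1)) is a uniformly random ordered pair of distinct values from {1, …, 225}; by symmetry P[π(i) > π(i+1)] = 1/2.
By linearity: E[X] = 224 · (1/2) = (225 − 1) · (1/2) = 112 ≈ 112.000000.

E[X] = 112 = 112.000000.


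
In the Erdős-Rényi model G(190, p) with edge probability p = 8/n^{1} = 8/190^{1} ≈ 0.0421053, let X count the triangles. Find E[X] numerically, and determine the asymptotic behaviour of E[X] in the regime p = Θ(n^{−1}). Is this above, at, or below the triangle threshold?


Number of potential triangles: C(190, 3) = 1125180.
Each occurs with probability p³ ≈ (0.0421053)³ ≈ 7.46464499e-05.
By linearity: E[X] = C(190, 3)·p³ ≈ 1125180 · 7.46464499e-05 ≈ 83.990693.
Here α = 1, so p = 8/n is exactly at the triangle threshold p ~ 1/n. Asymptotically E[X] → c³/6 = 8³/6 = 256/3 ≈ 85.333333, a bounded constant. In this regime the triangle count is asymptotically Poisson(c³/6).

E[X] ≈ 83.990693; in regime p = Θ(1/n^{1}) E[X] stays bounded (at the triangle threshold p ~ 1/n).


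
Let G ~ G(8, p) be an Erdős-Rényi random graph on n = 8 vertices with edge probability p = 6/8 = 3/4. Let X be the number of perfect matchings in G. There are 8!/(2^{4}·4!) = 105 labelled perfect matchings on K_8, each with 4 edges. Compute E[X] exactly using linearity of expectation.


K_8 has 8!/(2^{4}·4!) = 105 labelled perfect matchings.
For each such perfect matching H, let X_H = 1 if all 4 edges of H are present in G. Then P[X_H = 1] = p^{4} = (3/4)^{4} = 81/256.
Summing the indicators: E[X] = Σ_H E[X_H] = 105 · p^{4} = 105 · 81/256 = 8505/256.
Numerically: E[X] ≈ 33.223.

E[X] = 105 · (3/4)^{4} = 8505/256 ≈ 33.223.


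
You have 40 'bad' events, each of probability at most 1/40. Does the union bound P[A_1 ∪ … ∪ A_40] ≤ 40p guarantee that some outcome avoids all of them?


Union bound: P[∪_{i=1}^{40} A_i] ≤ Σ_i P[A_i] ≤ 40·p = 40·(1/40) = 1.
Numerically: 1 ≈ 1.00000.
Is 1 < 1? NO.
Since the bound 1 is ≥ 1, the union bound is uninformative here; it does NOT by itself certify existence.

40·p = 1 ≈ 1.00000; existence NOT certified by the union bound.


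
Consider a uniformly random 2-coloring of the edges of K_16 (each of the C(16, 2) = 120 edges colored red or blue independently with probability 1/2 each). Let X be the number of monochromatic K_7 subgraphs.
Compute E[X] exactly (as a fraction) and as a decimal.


Let X = Σ_S X_S over the C(16, 7) = 11440 subsets S of size 7, where X_S = 1 if the K_7 on S is monochromatic.
For a fixed S, the K_7 on S has C(7, 2) = 21 edges. P[all 21 edges red] = (1/2)^21, and likewise for blue, so P[monochromatic] = 2·(1/2)^21 = 2^{1 − 21} = 1/1048576.
By linearity: E[X] = C(16, 7) · 2^{1 − 21} = 11440 · 1/1048576 = 715/65536.
Numerically: E[X] ≈ 0.0109.

E[X] = C(16,7)·2^(1−C(7,2)) = 715/65536 ≈ 0.0109.


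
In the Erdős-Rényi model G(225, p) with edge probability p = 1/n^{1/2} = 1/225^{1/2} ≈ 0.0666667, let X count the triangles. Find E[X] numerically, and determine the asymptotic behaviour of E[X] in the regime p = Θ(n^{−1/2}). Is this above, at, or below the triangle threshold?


Number of potential triangles: C(225, 3) = 1873200.
Each occurs with probability p³ ≈ (0.0666667)³ ≈ 2.96296296e-04.
By linearity: E[X] = C(225, 3)·p³ ≈ 1873200 · 2.96296296e-04 ≈ 555.022222.
Since α = 1/2 < 1, p = c/n^{1/2} ≫ 1/n is above the triangle threshold p ~ 1/n. Asymptotically E[X] ~ (c³/6)·n^{3(1−α)} = (1³/6)·n^{1.5} → ∞; triangles are abundant w.h.p.

E[X] ≈ 555.022222; in regime p = Θ(1/n^{1/2}) E[X] diverges (above the triangle threshold p ~ 1/n).


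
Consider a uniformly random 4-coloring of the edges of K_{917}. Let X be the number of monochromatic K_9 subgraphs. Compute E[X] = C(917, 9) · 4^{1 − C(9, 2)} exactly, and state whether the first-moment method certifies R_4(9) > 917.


E[X] = C(917, 9) · 4^{1 − 36} = 1214670081818390006810 · 4^{−35} = 1214670081818390006810/1180591620717411303424.
As a reduced fraction: E[X] = 607335040909195003405/590295810358705651712 ≈ 1.029.
Is E[X] < 1? NO.
Since E[X] ≥ 1, the first-moment bound is inconclusive at n = 917; it does NOT by itself certify R_4(9) > 917.

E[X] = 607335040909195003405/590295810358705651712 ≈ 1.029; E[X] ≥ 1; first-moment method inconclusive here.


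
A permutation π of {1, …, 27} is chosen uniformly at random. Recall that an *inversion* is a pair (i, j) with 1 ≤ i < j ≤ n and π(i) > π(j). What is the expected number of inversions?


Write X = Σ X_I over the C(27, 2) = 351 pairs i < j, with X_I the indicator of one inversion.
There are 351 indicators.
For each fixed pair i < j, the values π(i) and π(j) are two distinct elements of {1, …, 27} in uniformly random order; by symmetry P[π(i) > π(j)] = 1/2.
By linearity: E[X] = 351 · (1/2) = C(27, 2) · (1/2) = 351/2 = 351/2 ≈ 175.50000.

E[X] = 351/2 = 175.50000.


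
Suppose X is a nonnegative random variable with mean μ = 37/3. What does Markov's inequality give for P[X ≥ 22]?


μ = E[X] = 37/3, a = 22.
Markov: P[X ≥ 22] ≤ μ/a = (37/3)/22 = 37/66.
Numerically: ≈ 0.5606.
(Since a = 22 > μ = 12.3333, the bound 37/66 is < 1 and informative.)

P[X ≥ 22] ≤ 37/66 ≈ 0.5606.


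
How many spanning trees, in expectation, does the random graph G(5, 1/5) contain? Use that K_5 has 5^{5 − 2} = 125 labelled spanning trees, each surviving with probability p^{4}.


K_5 has 5^{5 − 2} = 125 labelled spanning trees.
For each such spanning tree H, let X_H = 1 if all 4 edges of H are present in G. Then P[X_H = 1] = p^{4} = (1/5)^{4} = 1/625.
Summing the indicators: E[X] = Σ_H E[X_H] = 125 · p^{4} = 125 · 1/625 = 1/5.
Numerically: E[X] ≈ 0.2.

E[X] = 125 · (1/5)^{4} = 1/5 ≈ 0.2.


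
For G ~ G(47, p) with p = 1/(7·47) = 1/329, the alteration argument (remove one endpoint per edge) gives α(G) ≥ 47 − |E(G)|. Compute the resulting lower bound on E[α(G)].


E[|E(G)|] = C(47, 2)·p = 1081 · (1/329) = 23/7.
E[α(G)] ≥ n − E[|E(G)|] = 47 − 23/7 = 306/7.
Numerically: ≈ 43.714286.
(This is only a lower bound; the true E[α(G)] may be larger.)

E[α(G)] ≥ 306/7 ≈ 43.714286.


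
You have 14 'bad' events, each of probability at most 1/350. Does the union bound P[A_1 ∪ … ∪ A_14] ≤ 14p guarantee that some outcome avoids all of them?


Union bound: P[∪_{i=1}^{14} A_i] ≤ Σ_i P[A_i] ≤ 14·p = 14·(1/350) = 1/25.
Numerically: 1/25 ≈ 0.040000.
Is 1/25 < 1? YES.
Since P[∪ A_i] ≤ 1/25 < 1, the complement has P[∩ A_i^c] ≥ 1 − 1/25 = 24/25 > 0, so some outcome avoids every A_i.

14·p = 1/25 ≈ 0.040000; existence CERTIFIED by the union bound.


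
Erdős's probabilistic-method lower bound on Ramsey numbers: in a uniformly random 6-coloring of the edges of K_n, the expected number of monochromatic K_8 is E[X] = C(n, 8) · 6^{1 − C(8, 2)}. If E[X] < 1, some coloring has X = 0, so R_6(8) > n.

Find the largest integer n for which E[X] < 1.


We need C(n, 8) · 6^{1 − 28} < 1, i.e. C(n, 8) < 6^{28 − 1} = 1023490369077469249536.
Check values of n near the boundary:
  n = 1591: C(1591, 8) = 1000427749141189953870; 1000427749141189953870 < 1023490369077469249536? YES
  n = 1592: C(1592, 8) = 1005480414540892933435; 1005480414540892933435 < 1023490369077469249536? YES
  n = 1593: C(1593, 8) = 1010555394551193970323; 1010555394551193970323 < 1023490369077469249536? YES
  n = 1594: C(1594, 8) = 1015652773590544255167; 1015652773590544255167 < 1023490369077469249536? YES
  n = 1595: C(1595, 8) = 1020772636343363633895; 1020772636343363633895 < 1023490369077469249536? YES
  n = 1596: C(1596, 8) = 1025915067760710553965; 1025915067760710553965 < 1023490369077469249536? NO
The largest n with C(n, 8) < 1023490369077469249536 is n = 1595 (where E[X] = 113419181815929292655/113721152119718805504 ≈ 0.99734). Hence R_6(8) > 1595, i.e. R_6(8) ≥ 1596.

Largest n = 1595; hence R_6(8) > 1595.


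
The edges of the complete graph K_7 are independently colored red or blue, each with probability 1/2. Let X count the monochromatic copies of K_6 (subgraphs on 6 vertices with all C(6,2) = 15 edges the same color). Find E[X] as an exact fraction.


Let X = Σ_S X_S over the C(7, 6) = 7 subsets S of size 6, where X_S = 1 if the K_6 on S is monochromatic.
For a fixed S, the K_6 on S has C(6, 2) = 15 edges. P[all 15 edges red] = (1/2)^15, and likewise for blue, so P[monochromatic] = 2·(1/2)^15 = 2^{1 − 15} = 1/16384.
By linearity of expectation: E[X] = C(7, 6) · 2^{1 − 15} = 7 · 1/16384 = 7/16384.
Numerically: E[X] ≈ 0.0004.

E[X] = C(7,6)·2^(1−C(6,2)) = 7/16384 ≈ 0.0004.


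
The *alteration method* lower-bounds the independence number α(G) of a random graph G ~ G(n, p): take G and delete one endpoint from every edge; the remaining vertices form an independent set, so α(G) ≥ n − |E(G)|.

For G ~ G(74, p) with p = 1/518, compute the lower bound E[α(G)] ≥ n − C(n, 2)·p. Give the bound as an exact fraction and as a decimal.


E[|E(G)|] = C(74, 2)·p = 2701 · (1/518) = 73/14.
E[α(G)] ≥ n − E[|E(G)|] = 74 − 73/14 = 963/14.
Numerically: ≈ 68.786.
(This is only a lower bound; the true E[α(G)] may be larger.)

E[α(G)] ≥ 963/14 ≈ 68.786.


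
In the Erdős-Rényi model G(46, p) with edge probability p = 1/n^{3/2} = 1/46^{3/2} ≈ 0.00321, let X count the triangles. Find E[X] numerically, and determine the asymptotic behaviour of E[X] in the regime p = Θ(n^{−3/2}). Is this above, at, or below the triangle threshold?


Number of potential triangles: C(46, 3) = 15180.
Each occurs with probability p³ ≈ (0.00321)³ ≈ 3.29299e-08.
By linearity: E[X] = C(46, 3)·p³ ≈ 15180 · 3.29299e-08 ≈ 0.000.
Since α = 3/2 > 1, p = c/n^{3/2} = o(1/n) is below the triangle threshold p ~ 1/n. Asymptotically E[X] ~ (c³/6)·n^{3(1−α)} = (1³/6)·n^{-1.5} → 0, so by Markov's inequality G has no triangles w.h.p.

E[X] ≈ 0.000; in regime p = Θ(1/n^{3/2}) E[X] tends to 0 (below the triangle threshold p ~ 1/n).


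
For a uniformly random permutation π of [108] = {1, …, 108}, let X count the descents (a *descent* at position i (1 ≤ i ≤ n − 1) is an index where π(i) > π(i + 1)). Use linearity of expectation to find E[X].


Write X = Σ X_I over i = 1, …, 107, with X_I the indicator of one descent.
There are 107 indicators.
For each fixed i, the pair (π(i), π(i+1)) is a uniformly random ordered pair of distinct values from {1, …, 108}; by symmetry P[π(i) > π(i+1)] = 1/2.
By linearity: E[X] = 107 · (1/2) = (108 − 1) · (1/2) = 107/2 ≈ 53.5000.

E[X] = 107/2 = 53.5000.


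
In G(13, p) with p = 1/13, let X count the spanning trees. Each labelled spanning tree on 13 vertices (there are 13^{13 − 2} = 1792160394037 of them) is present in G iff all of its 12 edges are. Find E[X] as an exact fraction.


K_13 has 13^{13 − 2} = 1792160394037 labelled spanning trees.
For each such spanning tree H, let X_H = 1 if all 12 edges of H are present in G. Then P[X_H = 1] = p^{12} = (1/13)^{12} = 1/23298085122481.
Summing the indicators: E[X] = Σ_H E[X_H] = 1792160394037 · p^{12} = 1792160394037 · 1/23298085122481 = 1/13.
Numerically: E[X] ≈ 0.0769.

E[X] = 1792160394037 · (1/13)^{12} = 1/13 ≈ 0.0769.


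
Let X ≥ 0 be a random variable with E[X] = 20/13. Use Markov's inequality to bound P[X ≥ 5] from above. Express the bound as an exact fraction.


μ = E[X] = 20/13, a = 5.
Markov: P[X ≥ 5] ≤ μ/a = (20/13)/5 = 4/13.
Numerically: ≈ 0.307692.
(Since a = 5 > μ = 1.538462, the bound 4/13 is < 1 and informative.)

P[X ≥ 5] ≤ 4/13 ≈ 0.307692.


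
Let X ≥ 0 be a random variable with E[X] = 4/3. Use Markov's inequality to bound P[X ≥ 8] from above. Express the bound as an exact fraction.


μ = E[X] = 4/3, a = 8.
Markov: P[X ≥ 8] ≤ μ/a = (4/3)/8 = 1/6.
Numerically: ≈ 0.166667.
(Since a = 8 > μ = 1.333333, the bound 1/6 is < 1 and informative.)

P[X ≥ 8] ≤ 1/6 ≈ 0.166667.


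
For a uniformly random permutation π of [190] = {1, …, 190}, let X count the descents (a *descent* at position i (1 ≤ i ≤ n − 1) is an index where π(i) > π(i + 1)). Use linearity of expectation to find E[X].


Write X = Σ X_I over i = 1, …, 189, with X_I the indicator of one descent.
There are 189 indicators.
For each fixed i, the pair (π(i), π(i+1)) is a uniformly random ordered pair of distinct values from {1, …, 190}; by symmetry P[π(i) > π(i+1)] = 1/2.
By linearity: E[X] = 189 · (1/2) = (190 − 1) · (1/2) = 189/2 ≈ 94.5000.

E[X] = 189/2 = 94.5000.


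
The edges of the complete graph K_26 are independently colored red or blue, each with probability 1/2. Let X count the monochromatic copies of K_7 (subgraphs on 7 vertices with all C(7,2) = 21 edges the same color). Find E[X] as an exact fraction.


Let X = Σ_S X_S over the C(26, 7) = 657800 subsets S of size 7, where X_S = 1 if the K_7 on S is monochromatic.
For a fixed S, the K_7 on S has C(7, 2) = 21 edges. P[all 21 edges red] = (1/2)^21, and likewise for blue, so P[monochromatic] = 2·(1/2)^21 = 2^{1 − 21} = 1/1048576.
By linearity of expectation: E[X] = C(26, 7) · 2^{1 − 21} = 657800 · 1/1048576 = 82225/131072.
Numerically: E[X] ≈ 0.627327.

E[X] = C(26,7)·2^(1−C(7,2)) = 82225/131072 ≈ 0.627327.


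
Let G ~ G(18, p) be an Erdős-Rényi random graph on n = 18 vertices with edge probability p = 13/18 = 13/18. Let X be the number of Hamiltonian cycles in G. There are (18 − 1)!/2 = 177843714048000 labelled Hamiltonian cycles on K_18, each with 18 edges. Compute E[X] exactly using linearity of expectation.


K_18 has (18 − 1)!/2 = 177843714048000 labelled Hamiltonian cycles.
For each such Hamiltonian cycle H, let X_H = 1 if all 18 edges of H are present in G. Then P[X_H = 1] = p^{18} = (13/18)^{18} = 112455406951957393129/39346408075296537575424.
Summing the indicators: E[X] = Σ_H E[X_H] = 177843714048000 · p^{18} = 177843714048000 · 112455406951957393129/39346408075296537575424 = 1674446952588776589016668875/3294258113514384.
Numerically: E[X] ≈ 5.0829e+11.

E[X] = 177843714048000 · (13/18)^{18} = 1674446952588776589016668875/3294258113514384 ≈ 5.0829e+11.


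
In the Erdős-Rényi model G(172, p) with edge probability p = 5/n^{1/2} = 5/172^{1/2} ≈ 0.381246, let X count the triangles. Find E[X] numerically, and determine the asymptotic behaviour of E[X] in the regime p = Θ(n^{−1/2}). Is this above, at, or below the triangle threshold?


Number of potential triangles: C(172, 3) = 833340.
Each occurs with probability p³ ≈ (0.381246)³ ≈ 5.54137247e-02.
By linearity: E[X] = C(172, 3)·p³ ≈ 833340 · 5.54137247e-02 ≈ 46178.473329.
Since α = 1/2 < 1, p = c/n^{1/2} ≫ 1/n is above the triangle threshold p ~ 1/n. Asymptotically E[X] ~ (c³/6)·n^{3(1−α)} = (5³/6)·n^{1.5} → ∞; triangles are abundant w.h.p.

E[X] ≈ 46178.473329; in regime p = Θ(1/n^{1/2}) E[X] diverges (above the triangle threshold p ~ 1/n).


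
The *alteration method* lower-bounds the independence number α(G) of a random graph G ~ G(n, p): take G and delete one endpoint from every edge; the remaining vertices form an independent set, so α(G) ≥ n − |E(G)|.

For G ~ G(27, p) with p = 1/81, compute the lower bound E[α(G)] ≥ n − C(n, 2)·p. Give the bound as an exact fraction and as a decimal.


E[|E(G)|] = C(27, 2)·p = 351 · (1/81) = 13/3.
E[α(G)] ≥ n − E[|E(G)|] = 27 − 13/3 = 68/3.
Numerically: ≈ 22.66667.
(This is only a lower bound; the true E[α(G)] may be larger.)

E[α(G)] ≥ 68/3 ≈ 22.66667.


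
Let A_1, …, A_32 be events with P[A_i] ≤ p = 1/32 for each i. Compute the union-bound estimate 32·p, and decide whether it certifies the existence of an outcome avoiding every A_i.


Union bound: P[∪_{i=1}^{32} A_i] ≤ Σ_i P[A_i] ≤ 32·p = 32·(1/32) = 1.
Numerically: 1 ≈ 1.0000.
Is 1 < 1? NO.
Since the bound 1 is ≥ 1, the union bound is uninformative here; it does NOT by itself certify existence.

32·p = 1 ≈ 1.0000; existence NOT certified by the union bound.


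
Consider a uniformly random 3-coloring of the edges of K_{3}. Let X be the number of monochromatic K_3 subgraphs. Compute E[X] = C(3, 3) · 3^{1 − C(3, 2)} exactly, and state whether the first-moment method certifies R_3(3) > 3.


E[X] = C(3, 3) · 3^{1 − 3} = 1 · 3^{−2} = 1/9.
As a reduced fraction: E[X] = 1/9 ≈ 0.1111111.
Is E[X] < 1? YES.
Since E[X] < 1, there exists a 3-coloring of K_{3} with no monochromatic K_3; hence R_3(3) > 3.

E[X] = 1/9 ≈ 0.1111111; E[X] < 1, so R_3(3) > 3.


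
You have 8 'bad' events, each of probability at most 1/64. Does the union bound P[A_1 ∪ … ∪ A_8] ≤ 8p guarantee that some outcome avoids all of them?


Union bound: P[∪_{i=1}^{8} A_i] ≤ Σ_i P[A_i] ≤ 8·p = 8·(1/64) = 1/8.
Numerically: 1/8 ≈ 0.1250000.
Is 1/8 < 1? YES.
Since P[∪ A_i] ≤ 1/8 < 1, the complement has P[∩ A_i^c] ≥ 1 − 1/8 = 7/8 > 0, so some outcome avoids every A_i.

8·p = 1/8 ≈ 0.1250000; existence CERTIFIED by the union bound.


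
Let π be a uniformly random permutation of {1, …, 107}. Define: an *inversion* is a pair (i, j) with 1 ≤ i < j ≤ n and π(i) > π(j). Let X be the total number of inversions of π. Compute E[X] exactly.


Write X = Σ X_I over the C(107, 2) = 5671 pairs i < j, with X_I the indicator of one inversion.
There are 5671 indicators.
For each fixed pair i < j, the values π(i) and π(j) are two distinct elements of {1, …, 107} in uniformly random order; by symmetry P[π(i) > π(j)] = 1/2.
By linearity: E[X] = 5671 · (1/2) = C(107, 2) · (1/2) = 5671/2 = 5671/2 ≈ 2835.5000.

E[X] = 5671/2 = 2835.5000.


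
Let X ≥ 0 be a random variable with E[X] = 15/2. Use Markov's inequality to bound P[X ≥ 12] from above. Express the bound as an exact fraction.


μ = E[X] = 15/2, a = 12.
Markov: P[X ≥ 12] ≤ μ/a = (15/2)/12 = 5/8.
Numerically: ≈ 0.625000.
(Since a = 12 > μ = 7.500000, the bound 5/8 is < 1 and informative.)

P[X ≥ 12] ≤ 5/8 ≈ 0.625000.


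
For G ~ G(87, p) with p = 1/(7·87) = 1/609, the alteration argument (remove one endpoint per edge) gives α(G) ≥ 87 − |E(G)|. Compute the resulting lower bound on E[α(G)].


E[|E(G)|] = C(87, 2)·p = 3741 · (1/609) = 43/7.
E[α(G)] ≥ n − E[|E(G)|] = 87 − 43/7 = 566/7.
Numerically: ≈ 80.8571.
(This is only a lower bound; the true E[α(G)] may be larger.)

E[α(G)] ≥ 566/7 ≈ 80.8571.


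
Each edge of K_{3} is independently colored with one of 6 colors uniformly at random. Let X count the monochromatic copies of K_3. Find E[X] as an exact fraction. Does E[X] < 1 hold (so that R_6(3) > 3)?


E[X] = C(3, 3) · 6^{1 − 3} = 1 · 6^{−2} = 1/36.
As a reduced fraction: E[X] = 1/36 ≈ 0.0277778.
Is E[X] < 1? YES.
Since E[X] < 1, there exists a 6-coloring of K_{3} with no monochromatic K_3; hence R_6(3) > 3.

E[X] = 1/36 ≈ 0.0277778; E[X] < 1, so R_6(3) > 3.


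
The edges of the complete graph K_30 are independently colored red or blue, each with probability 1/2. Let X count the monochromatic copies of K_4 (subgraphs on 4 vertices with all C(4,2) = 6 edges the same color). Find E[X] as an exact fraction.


Let X = Σ_S X_S over the C(30, 4) = 27405 subsets S of size 4, where X_S = 1 if the K_4 on S is monochromatic.
For a fixed S, the K_4 on S has C(4, 2) = 6 edges. P[all 6 edges red] = (1/2)^6, and likewise for blue, so P[monochromatic] = 2·(1/2)^6 = 2^{1 − 6} = 1/32.
By linearity of expectation: E[X] = C(30, 4) · 2^{1 − 6} = 27405 · 1/32 = 27405/32.
Numerically: E[X] ≈ 856.406.

E[X] = C(30,4)·2^(1−C(4,2)) = 27405/32 ≈ 856.406.
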